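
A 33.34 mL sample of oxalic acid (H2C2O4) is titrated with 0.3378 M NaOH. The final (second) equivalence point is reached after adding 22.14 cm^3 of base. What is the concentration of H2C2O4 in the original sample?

0.112 M

n(NaOH) = 0.3378 x 0.02214 = 0.007479 mol.
At the final (second) equivalence point, 2 mol OH^- react per mol H2C2O4, so n(H2C2O4) = 0.007479 / 2 = 0.003739 mol.
[H2C2O4] = 0.003739 / 0.03334 L = 0.112 M.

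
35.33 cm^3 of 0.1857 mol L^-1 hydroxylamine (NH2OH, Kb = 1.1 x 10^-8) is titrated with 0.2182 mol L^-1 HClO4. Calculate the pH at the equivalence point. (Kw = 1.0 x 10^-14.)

3.52

n(NH2OH) = 0.1857 x 0.03533 = 0.006561 mol; V(HClO4) at equivalence = 0.006561/0.2182 = 0.03007 L.
At equivalence the base is fully converted to NH3OH+; total volume = 0.06540 L, so [NH3OH+] = 0.006561/0.06540 = 0.1003 M.
Ka(NH3OH+) = Kw/Kb = 1.0e-14 / 1.1 x 10^-8 = 9.09e-7.
[H^+] = sqrt(Ka x [NH3OH+]) = sqrt(9.09e-7 x 0.1003) = 0.000302 M.
pH = -log(0.000302) = 3.52.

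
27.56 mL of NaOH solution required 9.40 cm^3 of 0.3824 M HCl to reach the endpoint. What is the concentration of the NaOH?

0.130 M

n(HCl) delivered = 0.3824 x 0.009400 = 0.003595 mol.
For a 1:1 reaction, n(NaOH) = 0.003595 mol.
[NaOH] = 0.003595 mol / 0.02756 L = 0.130 M.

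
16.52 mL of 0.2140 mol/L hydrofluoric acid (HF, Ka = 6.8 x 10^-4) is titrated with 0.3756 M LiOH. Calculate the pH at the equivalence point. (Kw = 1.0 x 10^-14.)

8.15

n(HF) = 0.2140 x 0.01652 = 0.003535 mol; V(LiOH) at equivalence = 0.003535/0.3756 = 0.009412 L.
At equivalence all the acid is converted to F-; total volume = 0.01652 + 0.009412 = 0.02593 L, so [F-] = 0.003535/0.02593 = 0.1363 M.
Kb = Kw/Ka = 1.0e-14 / 6.8 x 10^-4 = 1.47e-11.
[OH^-] = sqrt(Kb x [F-]) = sqrt(1.47e-11 x 0.1363) = 1.42e-6 M.
pOH = 5.85, so pH = 14.00 - 5.85 = 8.15.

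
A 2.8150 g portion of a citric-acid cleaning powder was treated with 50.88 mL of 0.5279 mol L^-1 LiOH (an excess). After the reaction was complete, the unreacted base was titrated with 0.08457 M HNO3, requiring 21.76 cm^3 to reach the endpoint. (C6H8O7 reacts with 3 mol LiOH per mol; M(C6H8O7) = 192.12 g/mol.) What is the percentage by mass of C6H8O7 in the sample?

56.9%

Total n(LiOH) added = 0.5279 x 0.05088 = 0.02686 mol.
n(HNO3) used = 0.08457 x 0.02176 = 0.001840 mol, which equals the excess n(LiOH).
So n(LiOH) consumed by the sample = 0.02686 - 0.001840 = 0.02502 mol.
n(C6H8O7) = 0.02502 / 3 = 0.008340 mol.
mass C6H8O7 = 0.008340 x 192.12 = 1.602 g, so %C6H8O7 = 1.602/2.8150 x 100 = 56.9%.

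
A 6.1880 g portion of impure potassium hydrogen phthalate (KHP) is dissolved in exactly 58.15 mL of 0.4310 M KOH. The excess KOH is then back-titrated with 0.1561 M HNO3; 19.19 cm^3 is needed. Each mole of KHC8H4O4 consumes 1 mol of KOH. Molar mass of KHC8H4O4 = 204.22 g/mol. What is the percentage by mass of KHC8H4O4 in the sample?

72.8%

Total n(KOH) added = 0.4310 x 0.05815 = 0.02506 mol.
n(HNO3) used = 0.1561 x 0.01919 = 0.002996 mol, which equals the excess n(KOH).
So n(KOH) consumed by the sample = 0.02506 - 0.002996 = 0.02207 mol.
n(KHC8H4O4) = 0.02207 / 1 = 0.02207 mol.
mass KHC8H4O4 = 0.02207 x 204.22 = 4.507 g, so %KHC8H4O4 = 4.507/6.1880 x 100 = 72.8%.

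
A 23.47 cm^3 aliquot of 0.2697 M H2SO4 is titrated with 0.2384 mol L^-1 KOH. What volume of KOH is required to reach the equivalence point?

n(H2SO4) = 0.2697 mol/L x 0.02347 L = 0.006330 mol.
The neutralisation is 1 H2SO4 : 2 KOH, so n(KOH) = 0.006330 x 2/1 = 0.01266 mol.
V(KOH) = 0.01266 / 0.2384 = 0.05310 L = 53.1 mL.

53.1 mL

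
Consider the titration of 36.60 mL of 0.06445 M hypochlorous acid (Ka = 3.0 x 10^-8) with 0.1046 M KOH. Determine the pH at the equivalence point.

n(HClO) = 0.06445 x 0.03660 = 0.002359 mol; V(KOH) at equivalence = 0.002359/0.1046 = 0.02255 L.
At equivalence all the acid is converted to ClO-; total volume = 0.03660 + 0.02255 = 0.05915 L, so [ClO-] = 0.002359/0.05915 = 0.03988 M.
Kb = Kw/Ka = 1.0e-14 / 3.0 x 10^-8 = 3.33e-7.
[OH^-] = sqrt(Kb x [ClO-]) = sqrt(3.33e-7 x 0.03988) = 0.000115 M.
pOH = 3.94, so pH = 14.00 - 3.94 = 10.06.

10.06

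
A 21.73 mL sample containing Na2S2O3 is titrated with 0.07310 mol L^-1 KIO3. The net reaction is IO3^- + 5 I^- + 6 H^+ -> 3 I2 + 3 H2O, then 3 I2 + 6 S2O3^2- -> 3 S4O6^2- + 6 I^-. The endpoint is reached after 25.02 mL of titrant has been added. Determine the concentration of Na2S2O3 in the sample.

0.505 M

n(KIO3) = 0.07310 x 0.02502 = 0.001829 mol.
From the balanced equation, 1 mol KIO3 reacts with 6 mol Na2S2O3, so n(Na2S2O3) = 0.001829 x 6/1 = 0.01097 mol.
[Na2S2O3] = 0.01097 / 0.02173 L = 0.505 M.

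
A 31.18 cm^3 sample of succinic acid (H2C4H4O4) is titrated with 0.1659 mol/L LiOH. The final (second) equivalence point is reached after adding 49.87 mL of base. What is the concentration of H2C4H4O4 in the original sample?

n(LiOH) = 0.1659 x 0.04987 = 0.008273 mol.
At the final (second) equivalence point, 2 mol OH^- react per mol H2C4H4O4, so n(H2C4H4O4) = 0.008273 / 2 = 0.004137 mol.
[H2C4H4O4] = 0.004137 / 0.03118 L = 0.133 M.

0.133 M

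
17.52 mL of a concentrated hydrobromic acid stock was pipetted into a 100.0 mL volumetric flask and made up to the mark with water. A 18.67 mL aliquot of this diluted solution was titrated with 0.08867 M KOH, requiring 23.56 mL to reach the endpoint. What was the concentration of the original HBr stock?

n(KOH) = 0.08867 x 0.02356 = 0.002089 mol.
n(HBr) in the aliquot = 0.002089 mol.
[diluted HBr] = 0.002089 / 0.01867 = 0.1119 M.
Dilution factor = 100.0/17.52 = 5.708, so [stock] = 0.1119 x 5.708 = 0.639 M.

0.639 M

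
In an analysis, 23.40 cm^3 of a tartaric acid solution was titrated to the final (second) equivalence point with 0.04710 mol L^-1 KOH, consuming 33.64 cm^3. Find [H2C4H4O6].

0.0339 M

n(KOH) = 0.04710 x 0.03364 = 0.001584 mol.
At the final (second) equivalence point, 2 mol OH^- react per mol H2C4H4O6, so n(H2C4H4O6) = 0.001584 / 2 = 0.0007922 mol.
[H2C4H4O6] = 0.0007922 / 0.02340 L = 0.0339 M.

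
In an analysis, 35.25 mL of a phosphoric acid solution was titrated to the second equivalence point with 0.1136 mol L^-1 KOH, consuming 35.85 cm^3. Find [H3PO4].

0.0578 M

n(KOH) = 0.1136 x 0.03585 = 0.004073 mol.
At the second equivalence point, 2 mol OH^- react per mol H3PO4, so n(H3PO4) = 0.004073 / 2 = 0.002036 mol.
[H3PO4] = 0.002036 / 0.03525 L = 0.0578 M.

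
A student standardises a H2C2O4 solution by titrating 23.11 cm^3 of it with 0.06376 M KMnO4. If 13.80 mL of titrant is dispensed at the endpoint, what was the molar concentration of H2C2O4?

0.0952 M

n(KMnO4) = 0.06376 x 0.01380 = 0.0008799 mol.
From the balanced equation, 2 mol KMnO4 reacts with 5 mol H2C2O4, so n(H2C2O4) = 0.0008799 x 5/2 = 0.002200 mol.
[H2C2O4] = 0.002200 / 0.02311 L = 0.0952 M.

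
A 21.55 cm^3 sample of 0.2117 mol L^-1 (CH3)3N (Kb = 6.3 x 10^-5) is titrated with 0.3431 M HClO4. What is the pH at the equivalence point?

5.34

n((CH3)3N) = 0.2117 x 0.02155 = 0.004562 mol; V(HClO4) at equivalence = 0.004562/0.3431 = 0.01330 L.
At equivalence the base is fully converted to (CH3)3NH+; total volume = 0.03485 L, so [(CH3)3NH+] = 0.004562/0.03485 = 0.1309 M.
Ka((CH3)3NH+) = Kw/Kb = 1.0e-14 / 6.3 x 10^-5 = 1.59e-10.
[H^+] = sqrt(Ka x [(CH3)3NH+]) = sqrt(1.59e-10 x 0.1309) = 4.56e-6 M.
pH = -log(4.56e-6) = 5.34.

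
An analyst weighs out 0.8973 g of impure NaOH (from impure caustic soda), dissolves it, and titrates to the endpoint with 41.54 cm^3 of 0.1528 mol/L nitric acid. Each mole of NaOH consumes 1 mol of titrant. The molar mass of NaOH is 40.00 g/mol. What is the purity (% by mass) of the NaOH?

28.3%

n(HNO3) = 0.1528 x 0.04154 = 0.006347 mol.
n(NaOH) = 0.006347 / 1 = 0.006347 mol.
mass of NaOH = 0.006347 x 40.00 = 0.2539 g.
% purity = 0.2539 / 0.8973 x 100 = 28.3%.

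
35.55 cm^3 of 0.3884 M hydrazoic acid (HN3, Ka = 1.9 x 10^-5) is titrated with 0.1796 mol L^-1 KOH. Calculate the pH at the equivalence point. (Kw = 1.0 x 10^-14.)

8.91

n(HN3) = 0.3884 x 0.03555 = 0.01381 mol; V(KOH) at equivalence = 0.01381/0.1796 = 0.07688 L.
At equivalence all the acid is converted to N3-; total volume = 0.03555 + 0.07688 = 0.1124 L, so [N3-] = 0.01381/0.1124 = 0.1228 M.
Kb = Kw/Ka = 1.0e-14 / 1.9 x 10^-5 = 5.26e-10.
[OH^-] = sqrt(Kb x [N3-]) = sqrt(5.26e-10 x 0.1228) = 8.04e-6 M.
pOH = 5.09, so pH = 14.00 - 5.09 = 8.91.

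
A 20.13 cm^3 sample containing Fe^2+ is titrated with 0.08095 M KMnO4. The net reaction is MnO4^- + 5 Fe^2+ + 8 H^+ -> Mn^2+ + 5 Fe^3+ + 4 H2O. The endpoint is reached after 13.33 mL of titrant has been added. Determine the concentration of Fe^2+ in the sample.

0.268 M

n(KMnO4) = 0.08095 x 0.01333 = 0.001079 mol.
From the balanced equation, 1 mol KMnO4 reacts with 5 mol Fe^2+, so n(Fe^2+) = 0.001079 x 5/1 = 0.005395 mol.
[Fe^2+] = 0.005395 / 0.02013 L = 0.268 M.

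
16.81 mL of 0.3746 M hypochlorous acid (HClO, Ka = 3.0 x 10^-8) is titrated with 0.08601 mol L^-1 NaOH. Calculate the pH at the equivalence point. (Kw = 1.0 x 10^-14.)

n(HClO) = 0.3746 x 0.01681 = 0.006297 mol; V(NaOH) at equivalence = 0.006297/0.08601 = 0.07321 L.
At equivalence all the acid is converted to ClO-; total volume = 0.01681 + 0.07321 = 0.09002 L, so [ClO-] = 0.006297/0.09002 = 0.06995 M.
Kb = Kw/Ka = 1.0e-14 / 3.0 x 10^-8 = 3.33e-7.
[OH^-] = sqrt(Kb x [ClO-]) = sqrt(3.33e-7 x 0.06995) = 0.000153 M.
pOH = 3.82, so pH = 14.00 - 3.82 = 10.18.

10.18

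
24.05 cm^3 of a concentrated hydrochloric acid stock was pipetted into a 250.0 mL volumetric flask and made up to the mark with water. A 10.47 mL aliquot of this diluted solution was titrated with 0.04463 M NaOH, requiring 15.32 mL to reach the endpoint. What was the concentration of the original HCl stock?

0.679 M

n(NaOH) = 0.04463 x 0.01532 = 0.0006837 mol.
n(HCl) in the aliquot = 0.0006837 mol.
[diluted HCl] = 0.0006837 / 0.01047 = 0.06530 M.
Dilution factor = 250.0/24.05 = 10.40, so [stock] = 0.06530 x 10.40 = 0.679 M.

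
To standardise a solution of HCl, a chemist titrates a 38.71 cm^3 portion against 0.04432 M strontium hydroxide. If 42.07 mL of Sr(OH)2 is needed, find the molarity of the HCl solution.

0.0963 M

n(Sr(OH)2) delivered = 0.04432 x 0.04207 = 0.001865 mol.
The reaction is 2 HCl + 1 Sr(OH)2, so n(HCl) = 0.001865 x 2/1 = 0.003729 mol.
[HCl] = 0.003729 mol / 0.03871 L = 0.0963 M.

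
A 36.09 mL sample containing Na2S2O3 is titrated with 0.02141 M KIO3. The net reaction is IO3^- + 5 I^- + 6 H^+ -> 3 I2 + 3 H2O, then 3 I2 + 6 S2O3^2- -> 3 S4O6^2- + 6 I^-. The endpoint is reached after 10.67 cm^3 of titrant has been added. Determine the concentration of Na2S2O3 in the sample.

n(KIO3) = 0.02141 x 0.01067 = 0.0002284 mol.
From the balanced equation, 1 mol KIO3 reacts with 6 mol Na2S2O3, so n(Na2S2O3) = 0.0002284 x 6/1 = 0.001371 mol.
[Na2S2O3] = 0.001371 / 0.03609 L = 0.0380 M.

0.0380 M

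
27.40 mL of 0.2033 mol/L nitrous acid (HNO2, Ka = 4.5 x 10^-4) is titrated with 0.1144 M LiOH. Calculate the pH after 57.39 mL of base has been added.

n(acid) = 0.2033 x 0.02740 = 0.005570 mol; n(LiOH) added = 0.1144 x 0.05739 = 0.006565 mol.
Base is in excess by 0.006565 - 0.005570 = 0.0009950 mol in a total volume of 0.08479 L.
[OH^-] = 0.0009950/0.08479 = 0.01173 M, so pOH = 1.93 and pH = 14.00 - 1.93 = 12.07.

12.07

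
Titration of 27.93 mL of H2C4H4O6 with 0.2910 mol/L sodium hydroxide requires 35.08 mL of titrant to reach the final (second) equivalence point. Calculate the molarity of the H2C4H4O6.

n(NaOH) = 0.2910 x 0.03508 = 0.01021 mol.
At the final (second) equivalence point, 2 mol OH^- react per mol H2C4H4O6, so n(H2C4H4O6) = 0.01021 / 2 = 0.005104 mol.
[H2C4H4O6] = 0.005104 / 0.02793 L = 0.183 M.

0.183 M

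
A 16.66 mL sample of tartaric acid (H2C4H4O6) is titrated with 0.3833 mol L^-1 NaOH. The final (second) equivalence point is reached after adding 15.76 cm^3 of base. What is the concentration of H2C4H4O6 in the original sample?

0.181 M

n(NaOH) = 0.3833 x 0.01576 = 0.006041 mol.
At the final (second) equivalence point, 2 mol OH^- react per mol H2C4H4O6, so n(H2C4H4O6) = 0.006041 / 2 = 0.003020 mol.
[H2C4H4O6] = 0.003020 / 0.01666 L = 0.181 M.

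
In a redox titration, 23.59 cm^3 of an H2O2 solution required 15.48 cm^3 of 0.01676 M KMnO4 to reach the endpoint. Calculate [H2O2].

n(KMnO4) = 0.01676 x 0.01548 = 0.0002594 mol.
From the balanced equation, 2 mol KMnO4 reacts with 5 mol H2O2, so n(H2O2) = 0.0002594 x 5/2 = 0.0006486 mol.
[H2O2] = 0.0006486 / 0.02359 L = 0.0275 M.

0.0275 M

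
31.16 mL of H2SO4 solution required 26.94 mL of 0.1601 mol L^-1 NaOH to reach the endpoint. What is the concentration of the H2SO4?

n(NaOH) delivered = 0.1601 x 0.02694 = 0.004313 mol.
The reaction is 1 H2SO4 + 2 NaOH, so n(H2SO4) = 0.004313 x 1/2 = 0.002157 mol.
[H2SO4] = 0.002157 mol / 0.03116 L = 0.0692 M.

0.0692 M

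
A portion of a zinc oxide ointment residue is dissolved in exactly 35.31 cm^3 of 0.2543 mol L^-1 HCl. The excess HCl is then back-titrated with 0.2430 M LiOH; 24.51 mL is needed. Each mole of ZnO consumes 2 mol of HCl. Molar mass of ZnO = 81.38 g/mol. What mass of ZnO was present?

Total n(HCl) added = 0.2543 x 0.03531 = 0.008979 mol.
n(LiOH) used = 0.2430 x 0.02451 = 0.005956 mol, which equals the excess n(HCl).
So n(HCl) consumed by the sample = 0.008979 - 0.005956 = 0.003023 mol.
n(ZnO) = 0.003023 / 2 = 0.001512 mol.
mass = 0.001512 mol x 81.38 g/mol = 0.123 g.

0.123 g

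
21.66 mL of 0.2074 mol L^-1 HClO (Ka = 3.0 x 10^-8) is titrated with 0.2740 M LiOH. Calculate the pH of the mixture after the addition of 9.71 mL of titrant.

7.68

Initial n(HClO) = 0.2074 x 0.02166 = 0.004492 mol.
n(LiOH) added = 0.2740 x 0.009710 = 0.002661 mol, converting that many moles of HClO to ClO-.
Remaining n(HClO) = 0.001832 mol; n(ClO-) = 0.002661 mol.
By Henderson-Hasselbalch, pH = pKa + log([A^-]/[HA]) = 7.52 + log(0.002661/0.001832) = 7.52 + (+0.16) = 7.68.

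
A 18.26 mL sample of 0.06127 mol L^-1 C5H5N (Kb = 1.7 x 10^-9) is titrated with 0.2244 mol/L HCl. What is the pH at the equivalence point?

n(C5H5N) = 0.06127 x 0.01826 = 0.001119 mol; V(HCl) at equivalence = 0.001119/0.2244 = 0.004986 L.
At equivalence the base is fully converted to C5H5NH+; total volume = 0.02325 L, so [C5H5NH+] = 0.001119/0.02325 = 0.04813 M.
Ka(C5H5NH+) = Kw/Kb = 1.0e-14 / 1.7 x 10^-9 = 5.88e-6.
[H^+] = sqrt(Ka x [C5H5NH+]) = sqrt(5.88e-6 x 0.04813) = 0.000532 M.
pH = -log(0.000532) = 3.27.

3.27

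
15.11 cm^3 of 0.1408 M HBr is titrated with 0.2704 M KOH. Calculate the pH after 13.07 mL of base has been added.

12.70

n(acid) = 0.1408 x 0.01511 = 0.002127 mol; n(KOH) added = 0.2704 x 0.01307 = 0.003534 mol.
Base is in excess by 0.003534 - 0.002127 = 0.001407 mol in a total volume of 0.02818 L.
[OH^-] = 0.001407/0.02818 = 0.04992 M, so pOH = 1.30 and pH = 14.00 - 1.30 = 12.70.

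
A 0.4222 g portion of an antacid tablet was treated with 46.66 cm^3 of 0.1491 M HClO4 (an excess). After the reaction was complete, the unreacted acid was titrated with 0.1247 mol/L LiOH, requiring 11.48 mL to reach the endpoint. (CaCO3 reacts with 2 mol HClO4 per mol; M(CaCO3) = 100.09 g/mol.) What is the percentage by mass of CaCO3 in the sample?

Total n(HClO4) added = 0.1491 x 0.04666 = 0.006957 mol.
n(LiOH) used = 0.1247 x 0.01148 = 0.001432 mol, which equals the excess n(HClO4).
So n(HClO4) consumed by the sample = 0.006957 - 0.001432 = 0.005525 mol.
n(CaCO3) = 0.005525 / 2 = 0.002763 mol.
mass CaCO3 = 0.002763 x 100.09 = 0.2765 g, so %CaCO3 = 0.2765/0.4222 x 100 = 65.5%.

65.5%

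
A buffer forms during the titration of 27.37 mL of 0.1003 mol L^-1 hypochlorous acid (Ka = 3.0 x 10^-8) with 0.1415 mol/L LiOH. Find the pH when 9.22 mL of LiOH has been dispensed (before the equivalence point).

Initial n(HClO) = 0.1003 x 0.02737 = 0.002745 mol.
n(LiOH) added = 0.1415 x 0.009220 = 0.001305 mol, converting that many moles of HClO to ClO-.
Remaining n(HClO) = 0.001441 mol; n(ClO-) = 0.001305 mol.
By Henderson-Hasselbalch, pH = pKa + log([A^-]/[HA]) = 7.52 + log(0.001305/0.001441) = 7.52 + (-0.04) = 7.48.

7.48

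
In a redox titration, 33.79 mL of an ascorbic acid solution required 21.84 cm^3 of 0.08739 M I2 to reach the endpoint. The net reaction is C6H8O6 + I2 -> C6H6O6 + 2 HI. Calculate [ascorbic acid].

n(I2) = 0.08739 x 0.02184 = 0.001909 mol.
From the balanced equation, 1 mol I2 reacts with 1 mol ascorbic acid, so n(ascorbic acid) = 0.001909 x 1/1 = 0.001909 mol.
[ascorbic acid] = 0.001909 / 0.03379 L = 0.0565 M.

0.0565 M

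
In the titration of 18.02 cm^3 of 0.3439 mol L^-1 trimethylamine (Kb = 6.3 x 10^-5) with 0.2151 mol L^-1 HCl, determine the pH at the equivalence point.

n((CH3)3N) = 0.3439 x 0.01802 = 0.006197 mol; V(HCl) at equivalence = 0.006197/0.2151 = 0.02881 L.
At equivalence the base is fully converted to (CH3)3NH+; total volume = 0.04683 L, so [(CH3)3NH+] = 0.006197/0.04683 = 0.1323 M.
Ka((CH3)3NH+) = Kw/Kb = 1.0e-14 / 6.3 x 10^-5 = 1.59e-10.
[H^+] = sqrt(Ka x [(CH3)3NH+]) = sqrt(1.59e-10 x 0.1323) = 4.58e-6 M.
pH = -log(4.58e-6) = 5.34.

5.34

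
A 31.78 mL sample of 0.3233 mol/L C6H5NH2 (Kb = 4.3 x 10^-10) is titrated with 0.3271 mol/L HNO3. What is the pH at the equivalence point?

2.71

n(C6H5NH2) = 0.3233 x 0.03178 = 0.01027 mol; V(HNO3) at equivalence = 0.01027/0.3271 = 0.03141 L.
At equivalence the base is fully converted to C6H5NH3+; total volume = 0.06319 L, so [C6H5NH3+] = 0.01027/0.06319 = 0.1626 M.
Ka(C6H5NH3+) = Kw/Kb = 1.0e-14 / 4.3 x 10^-10 = 2.33e-5.
[H^+] = sqrt(Ka x [C6H5NH3+]) = sqrt(2.33e-5 x 0.1626) = 0.00194 M.
pH = -log(0.00194) = 2.71.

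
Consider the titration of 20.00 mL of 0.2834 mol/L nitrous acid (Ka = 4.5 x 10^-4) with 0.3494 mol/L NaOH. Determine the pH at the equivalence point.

8.27

n(HNO2) = 0.2834 x 0.02000 = 0.005668 mol; V(NaOH) at equivalence = 0.005668/0.3494 = 0.01622 L.
At equivalence all the acid is converted to NO2-; total volume = 0.02000 + 0.01622 = 0.03622 L, so [NO2-] = 0.005668/0.03622 = 0.1565 M.
Kb = Kw/Ka = 1.0e-14 / 4.5 x 10^-4 = 2.22e-11.
[OH^-] = sqrt(Kb x [NO2-]) = sqrt(2.22e-11 x 0.1565) = 1.86e-6 M.
pOH = 5.73, so pH = 14.00 - 5.73 = 8.27.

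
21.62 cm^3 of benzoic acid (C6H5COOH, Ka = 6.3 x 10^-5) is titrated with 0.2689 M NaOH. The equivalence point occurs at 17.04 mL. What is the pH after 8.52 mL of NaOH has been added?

8.52 mL is exactly half the equivalence volume (17.04/2), i.e. the half-equivalence point.
There, n(HA) = n(A^-), so pH = pKa = -log(6.3 x 10^-5) = 4.20.

4.20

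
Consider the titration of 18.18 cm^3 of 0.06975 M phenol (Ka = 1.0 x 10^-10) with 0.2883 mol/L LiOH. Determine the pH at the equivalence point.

11.37

n(C6H5OH) = 0.06975 x 0.01818 = 0.001268 mol; V(LiOH) at equivalence = 0.001268/0.2883 = 0.004398 L.
At equivalence all the acid is converted to C6H5O-; total volume = 0.01818 + 0.004398 = 0.02258 L, so [C6H5O-] = 0.001268/0.02258 = 0.05616 M.
Kb = Kw/Ka = 1.0e-14 / 1.0 x 10^-10 = 0.000100.
[OH^-] = sqrt(Kb x [C6H5O-]) = sqrt(0.000100 x 0.05616) = 0.00237 M.
pOH = 2.63, so pH = 14.00 - 2.63 = 11.37.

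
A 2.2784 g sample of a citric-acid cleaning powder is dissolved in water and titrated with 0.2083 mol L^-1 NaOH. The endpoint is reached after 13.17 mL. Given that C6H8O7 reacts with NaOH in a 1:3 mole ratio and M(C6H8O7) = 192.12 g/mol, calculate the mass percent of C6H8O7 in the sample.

n(NaOH) = 0.2083 x 0.01317 = 0.002743 mol.
n(C6H8O7) = 0.002743 / 3 = 0.0009144 mol.
mass of C6H8O7 = 0.0009144 x 192.12 = 0.1757 g.
% purity = 0.1757 / 2.2784 x 100 = 7.71%.

7.71%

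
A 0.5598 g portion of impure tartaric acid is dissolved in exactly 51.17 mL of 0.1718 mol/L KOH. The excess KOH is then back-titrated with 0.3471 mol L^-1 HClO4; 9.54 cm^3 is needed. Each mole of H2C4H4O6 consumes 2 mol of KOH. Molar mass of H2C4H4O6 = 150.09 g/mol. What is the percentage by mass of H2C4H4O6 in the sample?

Total n(KOH) added = 0.1718 x 0.05117 = 0.008791 mol.
n(HClO4) used = 0.3471 x 0.009540 = 0.003311 mol, which equals the excess n(KOH).
So n(KOH) consumed by the sample = 0.008791 - 0.003311 = 0.005480 mol.
n(H2C4H4O6) = 0.005480 / 2 = 0.002740 mol.
mass H2C4H4O6 = 0.002740 x 150.09 = 0.4112 g, so %H2C4H4O6 = 0.4112/0.5598 x 100 = 73.5%.

73.5%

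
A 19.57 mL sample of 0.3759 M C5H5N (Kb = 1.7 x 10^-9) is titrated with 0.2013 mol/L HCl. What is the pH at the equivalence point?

3.06

n(C5H5N) = 0.3759 x 0.01957 = 0.007356 mol; V(HCl) at equivalence = 0.007356/0.2013 = 0.03654 L.
At equivalence the base is fully converted to C5H5NH+; total volume = 0.05611 L, so [C5H5NH+] = 0.007356/0.05611 = 0.1311 M.
Ka(C5H5NH+) = Kw/Kb = 1.0e-14 / 1.7 x 10^-9 = 5.88e-6.
[H^+] = sqrt(Ka x [C5H5NH+]) = sqrt(5.88e-6 x 0.1311) = 0.000878 M.
pH = -log(0.000878) = 3.06.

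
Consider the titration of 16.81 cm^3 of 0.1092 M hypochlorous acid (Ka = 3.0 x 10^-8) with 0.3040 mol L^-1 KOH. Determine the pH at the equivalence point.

n(HClO) = 0.1092 x 0.01681 = 0.001836 mol; V(KOH) at equivalence = 0.001836/0.3040 = 0.006038 L.
At equivalence all the acid is converted to ClO-; total volume = 0.01681 + 0.006038 = 0.02285 L, so [ClO-] = 0.001836/0.02285 = 0.08034 M.
Kb = Kw/Ka = 1.0e-14 / 3.0 x 10^-8 = 3.33e-7.
[OH^-] = sqrt(Kb x [ClO-]) = sqrt(3.33e-7 x 0.08034) = 0.000164 M.
pOH = 3.79, so pH = 14.00 - 3.79 = 10.21.

10.21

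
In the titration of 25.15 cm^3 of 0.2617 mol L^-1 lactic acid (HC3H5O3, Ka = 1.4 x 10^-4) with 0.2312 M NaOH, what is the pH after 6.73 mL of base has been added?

Initial n(HC3H5O3) = 0.2617 x 0.02515 = 0.006582 mol.
n(NaOH) added = 0.2312 x 0.006730 = 0.001556 mol, converting that many moles of HC3H5O3 to C3H5O3-.
Remaining n(HC3H5O3) = 0.005026 mol; n(C3H5O3-) = 0.001556 mol.
By Henderson-Hasselbalch, pH = pKa + log([A^-]/[HA]) = 3.85 + log(0.001556/0.005026) = 3.85 + (-0.51) = 3.34.

3.34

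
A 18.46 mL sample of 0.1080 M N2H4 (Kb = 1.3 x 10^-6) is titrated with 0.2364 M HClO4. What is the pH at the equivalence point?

4.62

n(N2H4) = 0.1080 x 0.01846 = 0.001994 mol; V(HClO4) at equivalence = 0.001994/0.2364 = 0.008434 L.
At equivalence the base is fully converted to N2H5+; total volume = 0.02689 L, so [N2H5+] = 0.001994/0.02689 = 0.07413 M.
Ka(N2H5+) = Kw/Kb = 1.0e-14 / 1.3 x 10^-6 = 7.69e-9.
[H^+] = sqrt(Ka x [N2H5+]) = sqrt(7.69e-9 x 0.07413) = 2.39e-5 M.
pH = -log(2.39e-5) = 4.62.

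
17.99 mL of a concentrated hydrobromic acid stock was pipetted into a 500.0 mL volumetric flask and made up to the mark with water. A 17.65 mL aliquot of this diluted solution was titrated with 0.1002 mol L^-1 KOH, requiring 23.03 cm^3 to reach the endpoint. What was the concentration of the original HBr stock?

3.63 M

n(KOH) = 0.1002 x 0.02303 = 0.002308 mol.
n(HBr) in the aliquot = 0.002308 mol.
[diluted HBr] = 0.002308 / 0.01765 = 0.1307 M.
Dilution factor = 500.0/17.99 = 27.79, so [stock] = 0.1307 x 27.79 = 3.63 M.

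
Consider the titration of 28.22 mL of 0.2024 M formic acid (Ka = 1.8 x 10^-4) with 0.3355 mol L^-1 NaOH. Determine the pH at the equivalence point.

8.42

n(HCOOH) = 0.2024 x 0.02822 = 0.005712 mol; V(NaOH) at equivalence = 0.005712/0.3355 = 0.01702 L.
At equivalence all the acid is converted to HCOO-; total volume = 0.02822 + 0.01702 = 0.04524 L, so [HCOO-] = 0.005712/0.04524 = 0.1262 M.
Kb = Kw/Ka = 1.0e-14 / 1.8 x 10^-4 = 5.56e-11.
[OH^-] = sqrt(Kb x [HCOO-]) = sqrt(5.56e-11 x 0.1262) = 2.65e-6 M.
pOH = 5.58, so pH = 14.00 - 5.58 = 8.42.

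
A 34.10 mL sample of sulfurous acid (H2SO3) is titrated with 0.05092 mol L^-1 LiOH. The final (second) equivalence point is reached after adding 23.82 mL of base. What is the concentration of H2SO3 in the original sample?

n(LiOH) = 0.05092 x 0.02382 = 0.001213 mol.
At the final (second) equivalence point, 2 mol OH^- react per mol H2SO3, so n(H2SO3) = 0.001213 / 2 = 0.0006065 mol.
[H2SO3] = 0.0006065 / 0.03410 L = 0.0178 M.

0.0178 M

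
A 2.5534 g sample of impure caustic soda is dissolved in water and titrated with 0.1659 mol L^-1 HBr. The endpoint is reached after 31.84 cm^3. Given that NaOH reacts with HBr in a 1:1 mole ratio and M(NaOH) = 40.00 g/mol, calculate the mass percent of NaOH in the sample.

n(HBr) = 0.1659 x 0.03184 = 0.005282 mol.
n(NaOH) = 0.005282 / 1 = 0.005282 mol.
mass of NaOH = 0.005282 x 40.00 = 0.2113 g.
% purity = 0.2113 / 2.5534 x 100 = 8.27%.

8.27%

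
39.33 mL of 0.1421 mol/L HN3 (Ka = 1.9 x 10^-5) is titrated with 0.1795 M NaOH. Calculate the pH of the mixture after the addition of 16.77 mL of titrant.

4.79

Initial n(HN3) = 0.1421 x 0.03933 = 0.005589 mol.
n(NaOH) added = 0.1795 x 0.01677 = 0.003010 mol, converting that many moles of HN3 to N3-.
Remaining n(HN3) = 0.002579 mol; n(N3-) = 0.003010 mol.
By Henderson-Hasselbalch, pH = pKa + log([A^-]/[HA]) = 4.72 + log(0.003010/0.002579) = 4.72 + (+0.07) = 4.79.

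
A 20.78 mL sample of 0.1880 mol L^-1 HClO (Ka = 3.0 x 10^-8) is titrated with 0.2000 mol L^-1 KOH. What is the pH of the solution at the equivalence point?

10.25

n(HClO) = 0.1880 x 0.02078 = 0.003907 mol; V(KOH) at equivalence = 0.003907/0.2000 = 0.01953 L.
At equivalence all the acid is converted to ClO-; total volume = 0.02078 + 0.01953 = 0.04031 L, so [ClO-] = 0.003907/0.04031 = 0.09691 M.
Kb = Kw/Ka = 1.0e-14 / 3.0 x 10^-8 = 3.33e-7.
[OH^-] = sqrt(Kb x [ClO-]) = sqrt(3.33e-7 x 0.09691) = 0.000180 M.
pOH = 3.75, so pH = 14.00 - 3.75 = 10.25.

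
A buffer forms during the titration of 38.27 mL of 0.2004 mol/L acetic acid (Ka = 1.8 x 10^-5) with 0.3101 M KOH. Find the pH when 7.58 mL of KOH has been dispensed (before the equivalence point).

Initial n(CH3COOH) = 0.2004 x 0.03827 = 0.007669 mol.
n(KOH) added = 0.3101 x 0.007580 = 0.002351 mol, converting that many moles of CH3COOH to CH3COO-.
Remaining n(CH3COOH) = 0.005319 mol; n(CH3COO-) = 0.002351 mol.
By Henderson-Hasselbalch, pH = pKa + log([A^-]/[HA]) = 4.74 + log(0.002351/0.005319) = 4.74 + (-0.35) = 4.39.

4.39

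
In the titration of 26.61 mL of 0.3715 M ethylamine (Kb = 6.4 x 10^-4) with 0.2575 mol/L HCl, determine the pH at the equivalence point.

n(C2H5NH2) = 0.3715 x 0.02661 = 0.009886 mol; V(HCl) at equivalence = 0.009886/0.2575 = 0.03839 L.
At equivalence the base is fully converted to C2H5NH3+; total volume = 0.06500 L, so [C2H5NH3+] = 0.009886/0.06500 = 0.1521 M.
Ka(C2H5NH3+) = Kw/Kb = 1.0e-14 / 6.4 x 10^-4 = 1.56e-11.
[H^+] = sqrt(Ka x [C2H5NH3+]) = sqrt(1.56e-11 x 0.1521) = 1.54e-6 M.
pH = -log(1.54e-6) = 5.81.

5.81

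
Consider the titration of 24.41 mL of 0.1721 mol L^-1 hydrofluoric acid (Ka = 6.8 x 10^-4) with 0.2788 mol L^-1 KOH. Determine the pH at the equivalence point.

n(HF) = 0.1721 x 0.02441 = 0.004201 mol; V(KOH) at equivalence = 0.004201/0.2788 = 0.01507 L.
At equivalence all the acid is converted to F-; total volume = 0.02441 + 0.01507 = 0.03948 L, so [F-] = 0.004201/0.03948 = 0.1064 M.
Kb = Kw/Ka = 1.0e-14 / 6.8 x 10^-4 = 1.47e-11.
[OH^-] = sqrt(Kb x [F-]) = sqrt(1.47e-11 x 0.1064) = 1.25e-6 M.
pOH = 5.90, so pH = 14.00 - 5.90 = 8.10.

8.10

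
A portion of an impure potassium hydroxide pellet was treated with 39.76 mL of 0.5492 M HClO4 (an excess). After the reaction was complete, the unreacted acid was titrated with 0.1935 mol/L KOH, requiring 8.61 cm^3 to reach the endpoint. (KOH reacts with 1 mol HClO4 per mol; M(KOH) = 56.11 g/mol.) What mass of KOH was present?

Total n(HClO4) added = 0.5492 x 0.03976 = 0.02184 mol.
n(KOH) used = 0.1935 x 0.008610 = 0.001666 mol, which equals the excess n(HClO4).
So n(HClO4) consumed by the sample = 0.02184 - 0.001666 = 0.02017 mol.
n(KOH) = 0.02017 / 1 = 0.02017 mol.
mass = 0.02017 mol x 56.11 g/mol = 1.13 g.

1.13 g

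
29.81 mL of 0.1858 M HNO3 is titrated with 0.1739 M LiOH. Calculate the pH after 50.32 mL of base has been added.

12.60

n(acid) = 0.1858 x 0.02981 = 0.005539 mol; n(LiOH) added = 0.1739 x 0.05032 = 0.008751 mol.
Base is in excess by 0.008751 - 0.005539 = 0.003212 mol in a total volume of 0.08013 L.
[OH^-] = 0.003212/0.08013 = 0.04008 M, so pOH = 1.40 and pH = 14.00 - 1.40 = 12.60.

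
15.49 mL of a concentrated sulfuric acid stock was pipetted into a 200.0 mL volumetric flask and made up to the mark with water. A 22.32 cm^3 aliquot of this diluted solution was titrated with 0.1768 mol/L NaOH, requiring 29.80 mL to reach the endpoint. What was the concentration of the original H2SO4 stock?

n(NaOH) = 0.1768 x 0.02980 = 0.005269 mol.
n(H2SO4) in the aliquot = 0.005269 x 1/2 = 0.002634 mol.
[diluted H2SO4] = 0.002634 / 0.02232 = 0.1180 M.
Dilution factor = 200.0/15.49 = 12.91, so [stock] = 0.1180 x 12.91 = 1.52 M.

1.52 M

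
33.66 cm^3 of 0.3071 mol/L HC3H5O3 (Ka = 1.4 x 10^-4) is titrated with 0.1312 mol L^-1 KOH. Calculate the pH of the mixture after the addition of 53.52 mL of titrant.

4.18

Initial n(HC3H5O3) = 0.3071 x 0.03366 = 0.01034 mol.
n(KOH) added = 0.1312 x 0.05352 = 0.007022 mol, converting that many moles of HC3H5O3 to C3H5O3-.
Remaining n(HC3H5O3) = 0.003315 mol; n(C3H5O3-) = 0.007022 mol.
By Henderson-Hasselbalch, pH = pKa + log([A^-]/[HA]) = 3.85 + log(0.007022/0.003315) = 3.85 + (+0.33) = 4.18.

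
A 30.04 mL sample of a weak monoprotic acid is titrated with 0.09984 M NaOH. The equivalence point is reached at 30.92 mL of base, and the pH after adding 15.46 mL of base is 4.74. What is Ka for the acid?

1.8 x 10^-5

15.46 mL is half of the equivalence volume, so this is the half-equivalence point where [HA] = [A^-].
At half-equivalence pH = pKa, so pKa = 4.74.
Ka = 10^(-4.74) = 1.8 x 10^-5.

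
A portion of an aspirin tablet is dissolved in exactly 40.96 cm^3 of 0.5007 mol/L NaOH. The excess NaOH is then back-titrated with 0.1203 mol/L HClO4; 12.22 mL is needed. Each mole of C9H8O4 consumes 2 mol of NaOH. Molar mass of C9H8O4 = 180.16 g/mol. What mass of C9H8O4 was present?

1.71 g

Total n(NaOH) added = 0.5007 x 0.04096 = 0.02051 mol.
n(HClO4) used = 0.1203 x 0.01222 = 0.001470 mol, which equals the excess n(NaOH).
So n(NaOH) consumed by the sample = 0.02051 - 0.001470 = 0.01904 mol.
n(C9H8O4) = 0.01904 / 2 = 0.009519 mol.
mass = 0.009519 mol x 180.16 g/mol = 1.71 g.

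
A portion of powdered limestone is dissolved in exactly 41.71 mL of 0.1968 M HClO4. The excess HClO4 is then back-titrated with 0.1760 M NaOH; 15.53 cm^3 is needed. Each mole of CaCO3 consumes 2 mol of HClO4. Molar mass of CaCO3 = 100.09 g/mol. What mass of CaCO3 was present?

0.274 g

Total n(HClO4) added = 0.1968 x 0.04171 = 0.008209 mol.
n(NaOH) used = 0.1760 x 0.01553 = 0.002733 mol, which equals the excess n(HClO4).
So n(HClO4) consumed by the sample = 0.008209 - 0.002733 = 0.005475 mol.
n(CaCO3) = 0.005475 / 2 = 0.002738 mol.
mass = 0.002738 mol x 100.09 g/mol = 0.274 g.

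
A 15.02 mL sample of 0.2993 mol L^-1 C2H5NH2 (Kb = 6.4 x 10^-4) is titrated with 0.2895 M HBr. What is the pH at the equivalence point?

5.82

n(C2H5NH2) = 0.2993 x 0.01502 = 0.004495 mol; V(HBr) at equivalence = 0.004495/0.2895 = 0.01553 L.
At equivalence the base is fully converted to C2H5NH3+; total volume = 0.03055 L, so [C2H5NH3+] = 0.004495/0.03055 = 0.1472 M.
Ka(C2H5NH3+) = Kw/Kb = 1.0e-14 / 6.4 x 10^-4 = 1.56e-11.
[H^+] = sqrt(Ka x [C2H5NH3+]) = sqrt(1.56e-11 x 0.1472) = 1.52e-6 M.
pH = -log(1.52e-6) = 5.82.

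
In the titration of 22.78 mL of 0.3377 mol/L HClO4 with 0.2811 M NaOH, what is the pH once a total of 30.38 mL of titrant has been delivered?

n(acid) = 0.3377 x 0.02278 = 0.007693 mol; n(NaOH) added = 0.2811 x 0.03038 = 0.008540 mol.
Base is in excess by 0.008540 - 0.007693 = 0.0008470 mol in a total volume of 0.05316 L.
[OH^-] = 0.0008470/0.05316 = 0.01593 M, so pOH = 1.80 and pH = 14.00 - 1.80 = 12.20.

12.20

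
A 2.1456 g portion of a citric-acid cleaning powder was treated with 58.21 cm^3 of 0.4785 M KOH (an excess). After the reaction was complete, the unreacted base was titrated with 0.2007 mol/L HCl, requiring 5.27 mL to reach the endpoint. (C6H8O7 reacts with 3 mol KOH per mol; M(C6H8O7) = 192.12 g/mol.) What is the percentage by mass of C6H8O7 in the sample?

Total n(KOH) added = 0.4785 x 0.05821 = 0.02785 mol.
n(HCl) used = 0.2007 x 0.005270 = 0.001058 mol, which equals the excess n(KOH).
So n(KOH) consumed by the sample = 0.02785 - 0.001058 = 0.02680 mol.
n(C6H8O7) = 0.02680 / 3 = 0.008932 mol.
mass C6H8O7 = 0.008932 x 192.12 = 1.716 g, so %C6H8O7 = 1.716/2.1456 x 100 = 80.0%.

80.0%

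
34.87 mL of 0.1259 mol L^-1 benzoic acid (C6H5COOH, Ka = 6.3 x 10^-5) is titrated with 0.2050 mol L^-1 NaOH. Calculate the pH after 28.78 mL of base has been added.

n(acid) = 0.1259 x 0.03487 = 0.004390 mol; n(NaOH) added = 0.2050 x 0.02878 = 0.005900 mol.
Base is in excess by 0.005900 - 0.004390 = 0.001510 mol in a total volume of 0.06365 L.
[OH^-] = 0.001510/0.06365 = 0.02372 M, so pOH = 1.62 and pH = 14.00 - 1.62 = 12.38.

12.38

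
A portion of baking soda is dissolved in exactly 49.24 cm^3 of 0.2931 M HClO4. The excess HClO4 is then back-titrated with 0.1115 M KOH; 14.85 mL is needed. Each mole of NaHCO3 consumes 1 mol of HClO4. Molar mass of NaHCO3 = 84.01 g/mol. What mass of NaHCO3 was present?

Total n(HClO4) added = 0.2931 x 0.04924 = 0.01443 mol.
n(KOH) used = 0.1115 x 0.01485 = 0.001656 mol, which equals the excess n(HClO4).
So n(HClO4) consumed by the sample = 0.01443 - 0.001656 = 0.01278 mol.
n(NaHCO3) = 0.01278 / 1 = 0.01278 mol.
mass = 0.01278 mol x 84.01 g/mol = 1.07 g.

1.07 g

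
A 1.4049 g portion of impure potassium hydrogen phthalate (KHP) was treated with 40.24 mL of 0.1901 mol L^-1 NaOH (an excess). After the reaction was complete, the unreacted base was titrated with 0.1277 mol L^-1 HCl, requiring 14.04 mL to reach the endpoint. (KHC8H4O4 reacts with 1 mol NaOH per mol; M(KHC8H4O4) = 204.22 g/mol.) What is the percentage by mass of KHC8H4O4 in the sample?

Total n(NaOH) added = 0.1901 x 0.04024 = 0.007650 mol.
n(HCl) used = 0.1277 x 0.01404 = 0.001793 mol, which equals the excess n(NaOH).
So n(NaOH) consumed by the sample = 0.007650 - 0.001793 = 0.005857 mol.
n(KHC8H4O4) = 0.005857 / 1 = 0.005857 mol.
mass KHC8H4O4 = 0.005857 x 204.22 = 1.196 g, so %KHC8H4O4 = 1.196/1.4049 x 100 = 85.1%.

85.1%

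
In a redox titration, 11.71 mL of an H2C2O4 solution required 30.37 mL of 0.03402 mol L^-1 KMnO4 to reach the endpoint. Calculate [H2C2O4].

0.221 M

n(KMnO4) = 0.03402 x 0.03037 = 0.001033 mol.
From the balanced equation, 2 mol KMnO4 reacts with 5 mol H2C2O4, so n(H2C2O4) = 0.001033 x 5/2 = 0.002583 mol.
[H2C2O4] = 0.002583 / 0.01171 L = 0.221 M.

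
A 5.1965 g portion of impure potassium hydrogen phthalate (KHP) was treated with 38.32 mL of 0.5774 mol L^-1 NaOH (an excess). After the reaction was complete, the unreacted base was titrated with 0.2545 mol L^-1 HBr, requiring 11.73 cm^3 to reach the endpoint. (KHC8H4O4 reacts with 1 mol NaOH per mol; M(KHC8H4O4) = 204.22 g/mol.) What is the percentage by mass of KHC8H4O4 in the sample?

75.2%

Total n(NaOH) added = 0.5774 x 0.03832 = 0.02213 mol.
n(HBr) used = 0.2545 x 0.01173 = 0.002985 mol, which equals the excess n(NaOH).
So n(NaOH) consumed by the sample = 0.02213 - 0.002985 = 0.01914 mol.
n(KHC8H4O4) = 0.01914 / 1 = 0.01914 mol.
mass KHC8H4O4 = 0.01914 x 204.22 = 3.909 g, so %KHC8H4O4 = 3.909/5.1965 x 100 = 75.2%.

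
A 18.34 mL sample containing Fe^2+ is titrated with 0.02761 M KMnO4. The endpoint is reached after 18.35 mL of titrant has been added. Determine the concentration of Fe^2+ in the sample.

0.138 M

n(KMnO4) = 0.02761 x 0.01835 = 0.0005066 mol.
From the balanced equation, 1 mol KMnO4 reacts with 5 mol Fe^2+, so n(Fe^2+) = 0.0005066 x 5/1 = 0.002533 mol.
[Fe^2+] = 0.002533 / 0.01834 L = 0.138 M.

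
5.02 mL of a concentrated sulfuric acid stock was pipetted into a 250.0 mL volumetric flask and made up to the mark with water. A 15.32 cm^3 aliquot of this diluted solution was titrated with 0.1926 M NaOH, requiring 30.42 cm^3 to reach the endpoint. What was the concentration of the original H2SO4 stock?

n(NaOH) = 0.1926 x 0.03042 = 0.005859 mol.
n(H2SO4) in the aliquot = 0.005859 x 1/2 = 0.002929 mol.
[diluted H2SO4] = 0.002929 / 0.01532 = 0.1912 M.
Dilution factor = 250.0/5.020 = 49.80, so [stock] = 0.1912 x 49.80 = 9.52 M.

9.52 M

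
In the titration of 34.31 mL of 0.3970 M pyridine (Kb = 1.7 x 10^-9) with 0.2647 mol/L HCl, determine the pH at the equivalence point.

3.01

n(C5H5N) = 0.3970 x 0.03431 = 0.01362 mol; V(HCl) at equivalence = 0.01362/0.2647 = 0.05146 L.
At equivalence the base is fully converted to C5H5NH+; total volume = 0.08577 L, so [C5H5NH+] = 0.01362/0.08577 = 0.1588 M.
Ka(C5H5NH+) = Kw/Kb = 1.0e-14 / 1.7 x 10^-9 = 5.88e-6.
[H^+] = sqrt(Ka x [C5H5NH+]) = sqrt(5.88e-6 x 0.1588) = 0.000967 M.
pH = -log(0.000967) = 3.01.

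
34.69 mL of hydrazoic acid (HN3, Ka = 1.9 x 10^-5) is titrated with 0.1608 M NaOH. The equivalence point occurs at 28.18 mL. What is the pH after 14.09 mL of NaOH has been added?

14.09 mL is exactly half the equivalence volume (28.18/2), i.e. the half-equivalence point.
There, n(HA) = n(A^-), so pH = pKa = -log(1.9 x 10^-5) = 4.72.

4.72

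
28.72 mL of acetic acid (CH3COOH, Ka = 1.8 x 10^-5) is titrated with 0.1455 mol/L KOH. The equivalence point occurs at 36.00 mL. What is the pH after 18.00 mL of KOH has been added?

18.00 mL is exactly half the equivalence volume (36.00/2), i.e. the half-equivalence point.
There, n(HA) = n(A^-), so pH = pKa = -log(1.8 x 10^-5) = 4.74.

4.74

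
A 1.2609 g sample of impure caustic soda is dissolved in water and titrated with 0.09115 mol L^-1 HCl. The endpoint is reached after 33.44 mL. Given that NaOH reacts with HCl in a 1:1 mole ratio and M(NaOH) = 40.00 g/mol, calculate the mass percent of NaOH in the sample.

n(HCl) = 0.09115 x 0.03344 = 0.003048 mol.
n(NaOH) = 0.003048 / 1 = 0.003048 mol.
mass of NaOH = 0.003048 x 40.00 = 0.1219 g.
% purity = 0.1219 / 1.2609 x 100 = 9.67%.

9.67%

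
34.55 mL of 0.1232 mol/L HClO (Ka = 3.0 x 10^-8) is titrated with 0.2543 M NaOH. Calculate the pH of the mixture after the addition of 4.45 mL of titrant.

Initial n(HClO) = 0.1232 x 0.03455 = 0.004257 mol.
n(NaOH) added = 0.2543 x 0.004450 = 0.001132 mol, converting that many moles of HClO to ClO-.
Remaining n(HClO) = 0.003125 mol; n(ClO-) = 0.001132 mol.
By Henderson-Hasselbalch, pH = pKa + log([A^-]/[HA]) = 7.52 + log(0.001132/0.003125) = 7.52 + (-0.44) = 7.08.

7.08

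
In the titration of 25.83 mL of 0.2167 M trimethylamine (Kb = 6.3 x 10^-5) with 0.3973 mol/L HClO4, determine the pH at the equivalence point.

5.33

n((CH3)3N) = 0.2167 x 0.02583 = 0.005597 mol; V(HClO4) at equivalence = 0.005597/0.3973 = 0.01409 L.
At equivalence the base is fully converted to (CH3)3NH+; total volume = 0.03992 L, so [(CH3)3NH+] = 0.005597/0.03992 = 0.1402 M.
Ka((CH3)3NH+) = Kw/Kb = 1.0e-14 / 6.3 x 10^-5 = 1.59e-10.
[H^+] = sqrt(Ka x [(CH3)3NH+]) = sqrt(1.59e-10 x 0.1402) = 4.72e-6 M.
pH = -log(4.72e-6) = 5.33.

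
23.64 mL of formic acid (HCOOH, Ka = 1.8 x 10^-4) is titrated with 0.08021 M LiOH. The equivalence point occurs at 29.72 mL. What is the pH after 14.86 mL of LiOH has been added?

14.86 mL is exactly half the equivalence volume (29.72/2), i.e. the half-equivalence point.
There, n(HA) = n(A^-), so pH = pKa = -log(1.8 x 10^-4) = 3.74.

3.74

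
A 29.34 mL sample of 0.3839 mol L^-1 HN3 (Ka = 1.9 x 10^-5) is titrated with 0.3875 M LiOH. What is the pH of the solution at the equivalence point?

9.00

n(HN3) = 0.3839 x 0.02934 = 0.01126 mol; V(LiOH) at equivalence = 0.01126/0.3875 = 0.02907 L.
At equivalence all the acid is converted to N3-; total volume = 0.02934 + 0.02907 = 0.05841 L, so [N3-] = 0.01126/0.05841 = 0.1928 M.
Kb = Kw/Ka = 1.0e-14 / 1.9 x 10^-5 = 5.26e-10.
[OH^-] = sqrt(Kb x [N3-]) = sqrt(5.26e-10 x 0.1928) = 1.01e-5 M.
pOH = 5.00, so pH = 14.00 - 5.00 = 9.00.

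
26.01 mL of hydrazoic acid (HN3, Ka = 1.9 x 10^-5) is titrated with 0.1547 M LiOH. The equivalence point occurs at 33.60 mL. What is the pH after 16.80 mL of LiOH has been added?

16.80 mL is exactly half the equivalence volume (33.60/2), i.e. the half-equivalence point.
There, n(HA) = n(A^-), so pH = pKa = -log(1.9 x 10^-5) = 4.72.

4.72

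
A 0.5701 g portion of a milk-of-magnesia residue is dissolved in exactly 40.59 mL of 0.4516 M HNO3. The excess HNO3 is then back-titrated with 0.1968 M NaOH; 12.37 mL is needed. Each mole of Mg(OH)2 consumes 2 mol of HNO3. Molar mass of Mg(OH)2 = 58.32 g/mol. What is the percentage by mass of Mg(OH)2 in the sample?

Total n(HNO3) added = 0.4516 x 0.04059 = 0.01833 mol.
n(NaOH) used = 0.1968 x 0.01237 = 0.002434 mol, which equals the excess n(HNO3).
So n(HNO3) consumed by the sample = 0.01833 - 0.002434 = 0.01590 mol.
n(Mg(OH)2) = 0.01590 / 2 = 0.007948 mol.
mass Mg(OH)2 = 0.007948 x 58.32 = 0.4635 g, so %Mg(OH)2 = 0.4635/0.5701 x 100 = 81.3%.

81.3%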